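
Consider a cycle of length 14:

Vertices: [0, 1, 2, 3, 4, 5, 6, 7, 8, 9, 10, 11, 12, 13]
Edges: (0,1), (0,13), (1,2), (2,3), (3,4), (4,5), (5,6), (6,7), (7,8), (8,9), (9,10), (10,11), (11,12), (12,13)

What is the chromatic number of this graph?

This is an even cycle (C_14). Even cycles are bipartite.
Chromatic number = 2.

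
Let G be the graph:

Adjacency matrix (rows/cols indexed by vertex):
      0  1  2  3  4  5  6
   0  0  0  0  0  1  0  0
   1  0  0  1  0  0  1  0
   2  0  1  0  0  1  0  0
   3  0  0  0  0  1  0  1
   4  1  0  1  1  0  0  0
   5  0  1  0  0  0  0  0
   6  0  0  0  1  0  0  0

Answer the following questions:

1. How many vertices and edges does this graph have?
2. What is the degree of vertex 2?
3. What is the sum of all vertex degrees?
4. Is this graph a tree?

Count: 7 vertices, 6 edges.
Vertex 2 has neighbors [1, 4], degree = 2.
Handshaking lemma: 2 * 6 = 12.
A graph is a tree iff it is connected and has exactly n-1 edges. This graph is connected (all 7 vertices in one component) and has 7-1 = 6 edges. It is a tree.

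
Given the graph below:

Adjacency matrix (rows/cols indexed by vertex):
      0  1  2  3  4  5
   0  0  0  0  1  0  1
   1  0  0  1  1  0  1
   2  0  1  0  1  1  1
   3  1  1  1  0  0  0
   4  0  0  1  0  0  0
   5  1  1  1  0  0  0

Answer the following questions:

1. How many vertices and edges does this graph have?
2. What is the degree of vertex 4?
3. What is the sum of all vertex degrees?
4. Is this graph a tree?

Count: 6 vertices, 8 edges.
Vertex 4 has neighbors [2], degree = 1.
Handshaking lemma: 2 * 8 = 16.
A tree on 6 vertices has 5 edges. This graph has 8 edges (3 extra). Not a tree.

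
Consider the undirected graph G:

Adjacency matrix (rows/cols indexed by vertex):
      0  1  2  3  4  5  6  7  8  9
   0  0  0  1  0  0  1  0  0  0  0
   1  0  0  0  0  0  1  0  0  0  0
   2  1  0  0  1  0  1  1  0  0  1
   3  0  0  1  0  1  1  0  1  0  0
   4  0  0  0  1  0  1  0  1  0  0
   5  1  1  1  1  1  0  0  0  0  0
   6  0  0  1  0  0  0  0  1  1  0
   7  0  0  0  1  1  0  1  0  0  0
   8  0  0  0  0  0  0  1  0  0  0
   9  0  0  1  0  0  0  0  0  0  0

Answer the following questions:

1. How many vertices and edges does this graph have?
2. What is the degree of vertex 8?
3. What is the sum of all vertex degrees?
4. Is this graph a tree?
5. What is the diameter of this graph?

Count: 10 vertices, 14 edges.
Vertex 8 has neighbors [6], degree = 1.
Handshaking lemma: 2 * 14 = 28.
A tree on 10 vertices has 9 edges. This graph has 14 edges (5 extra). Not a tree.
Diameter (longest shortest path) = 4.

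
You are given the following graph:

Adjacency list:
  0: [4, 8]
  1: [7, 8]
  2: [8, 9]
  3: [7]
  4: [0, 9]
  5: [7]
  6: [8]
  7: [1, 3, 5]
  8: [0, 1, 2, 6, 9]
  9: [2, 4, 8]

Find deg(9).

Vertex 9 has neighbors [2, 4, 8], so deg(9) = 3.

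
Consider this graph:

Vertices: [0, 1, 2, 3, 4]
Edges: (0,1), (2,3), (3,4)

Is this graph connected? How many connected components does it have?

Checking connectivity: the graph has 2 connected component(s).
Components: [[0, 1], [2, 3, 4]]. The graph is NOT connected.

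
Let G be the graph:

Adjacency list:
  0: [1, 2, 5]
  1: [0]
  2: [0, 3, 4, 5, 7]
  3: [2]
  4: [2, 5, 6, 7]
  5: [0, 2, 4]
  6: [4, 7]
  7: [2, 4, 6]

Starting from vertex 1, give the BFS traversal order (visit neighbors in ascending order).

BFS from vertex 1 (neighbors processed in ascending order):
Visit order: 1, 0, 2, 5, 3, 4, 7, 6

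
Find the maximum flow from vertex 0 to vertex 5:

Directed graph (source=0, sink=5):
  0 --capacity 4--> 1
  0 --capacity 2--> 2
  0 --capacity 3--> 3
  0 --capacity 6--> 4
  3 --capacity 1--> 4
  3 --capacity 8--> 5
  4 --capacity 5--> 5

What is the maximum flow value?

Computing max flow:
  Flow on (0->3): 3/3
  Flow on (0->4): 5/6
  Flow on (3->5): 3/8
  Flow on (4->5): 5/5
Maximum flow = 8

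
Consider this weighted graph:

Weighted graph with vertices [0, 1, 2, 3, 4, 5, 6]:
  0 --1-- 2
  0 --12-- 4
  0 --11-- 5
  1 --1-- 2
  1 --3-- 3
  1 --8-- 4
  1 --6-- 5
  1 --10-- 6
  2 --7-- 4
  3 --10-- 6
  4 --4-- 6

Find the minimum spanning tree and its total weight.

Applying Kruskal's algorithm (sort edges by weight, add if no cycle):
  Add (0,2) w=1
  Add (1,2) w=1
  Add (1,3) w=3
  Add (4,6) w=4
  Add (1,5) w=6
  Add (2,4) w=7
  Skip (1,4) w=8 (creates cycle)
  Skip (1,6) w=10 (creates cycle)
  Skip (3,6) w=10 (creates cycle)
  Skip (0,5) w=11 (creates cycle)
  Skip (0,4) w=12 (creates cycle)
MST weight = 22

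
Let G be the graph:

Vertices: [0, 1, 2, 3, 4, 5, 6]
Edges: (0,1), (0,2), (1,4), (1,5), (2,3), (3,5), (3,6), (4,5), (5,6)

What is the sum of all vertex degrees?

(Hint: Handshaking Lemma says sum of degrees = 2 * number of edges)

Count edges: 9 edges.
By Handshaking Lemma: sum of degrees = 2 * 9 = 18.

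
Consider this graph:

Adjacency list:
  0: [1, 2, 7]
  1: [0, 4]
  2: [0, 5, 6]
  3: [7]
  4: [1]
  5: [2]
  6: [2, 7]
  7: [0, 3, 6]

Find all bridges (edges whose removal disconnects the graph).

A bridge is an edge whose removal increases the number of connected components.
Bridges found: (0,1), (1,4), (2,5), (3,7)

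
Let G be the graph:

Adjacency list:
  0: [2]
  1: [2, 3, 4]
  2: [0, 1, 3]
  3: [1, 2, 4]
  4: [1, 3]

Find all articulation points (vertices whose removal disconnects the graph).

An articulation point is a vertex whose removal disconnects the graph.
Articulation points: [2]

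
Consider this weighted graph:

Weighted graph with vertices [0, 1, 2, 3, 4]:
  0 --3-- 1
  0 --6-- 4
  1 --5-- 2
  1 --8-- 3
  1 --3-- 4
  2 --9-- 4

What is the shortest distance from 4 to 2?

Using Dijkstra's algorithm from vertex 4:
Shortest path: 4 -> 1 -> 2
Total weight: 3 + 5 = 8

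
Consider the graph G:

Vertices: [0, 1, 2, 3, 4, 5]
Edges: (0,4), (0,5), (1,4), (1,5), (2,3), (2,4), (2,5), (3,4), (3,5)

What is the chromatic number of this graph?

The graph has a maximum clique of size 3 (lower bound on chromatic number).
A valid 3-coloring: {0: 1, 1: 1, 2: 1, 3: 2, 4: 0, 5: 0}.
Chromatic number = 3.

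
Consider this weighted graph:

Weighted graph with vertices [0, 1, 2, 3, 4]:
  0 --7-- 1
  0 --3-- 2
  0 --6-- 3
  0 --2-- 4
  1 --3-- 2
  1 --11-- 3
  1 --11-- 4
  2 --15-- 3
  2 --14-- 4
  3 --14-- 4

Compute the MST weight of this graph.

Applying Kruskal's algorithm (sort edges by weight, add if no cycle):
  Add (0,4) w=2
  Add (0,2) w=3
  Add (1,2) w=3
  Add (0,3) w=6
  Skip (0,1) w=7 (creates cycle)
  Skip (1,4) w=11 (creates cycle)
  Skip (1,3) w=11 (creates cycle)
  Skip (2,4) w=14 (creates cycle)
  Skip (3,4) w=14 (creates cycle)
  Skip (2,3) w=15 (creates cycle)
MST weight = 14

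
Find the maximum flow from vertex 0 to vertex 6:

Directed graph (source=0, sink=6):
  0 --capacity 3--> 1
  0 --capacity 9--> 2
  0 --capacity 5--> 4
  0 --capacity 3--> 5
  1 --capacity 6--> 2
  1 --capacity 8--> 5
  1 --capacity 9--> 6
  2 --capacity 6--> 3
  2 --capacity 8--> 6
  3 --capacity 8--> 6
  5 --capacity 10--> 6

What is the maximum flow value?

Computing max flow:
  Flow on (0->1): 3/3
  Flow on (0->2): 9/9
  Flow on (0->5): 3/3
  Flow on (1->6): 3/9
  Flow on (2->3): 1/6
  Flow on (2->6): 8/8
  Flow on (3->6): 1/8
  Flow on (5->6): 3/10
Maximum flow = 15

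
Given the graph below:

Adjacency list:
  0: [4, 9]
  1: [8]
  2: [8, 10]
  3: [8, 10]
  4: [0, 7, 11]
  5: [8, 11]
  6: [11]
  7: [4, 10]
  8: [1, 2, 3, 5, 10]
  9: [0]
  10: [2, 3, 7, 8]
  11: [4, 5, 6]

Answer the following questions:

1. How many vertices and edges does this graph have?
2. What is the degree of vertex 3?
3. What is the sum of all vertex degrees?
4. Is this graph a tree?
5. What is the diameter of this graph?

Count: 12 vertices, 14 edges.
Vertex 3 has neighbors [8, 10], degree = 2.
Handshaking lemma: 2 * 14 = 28.
A tree on 12 vertices has 11 edges. This graph has 14 edges (3 extra). Not a tree.
Diameter (longest shortest path) = 6.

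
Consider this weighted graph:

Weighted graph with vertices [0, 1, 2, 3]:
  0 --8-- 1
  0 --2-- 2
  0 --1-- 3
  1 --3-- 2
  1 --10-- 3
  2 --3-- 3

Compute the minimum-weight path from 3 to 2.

Using Dijkstra's algorithm from vertex 3:
Shortest path: 3 -> 2
Total weight: 3 = 3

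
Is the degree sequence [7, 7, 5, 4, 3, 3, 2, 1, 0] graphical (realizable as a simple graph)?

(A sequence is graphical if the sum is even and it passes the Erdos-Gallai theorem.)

Sum of degrees = 32. Sum is even but fails Erdos-Gallai. The sequence is NOT graphical.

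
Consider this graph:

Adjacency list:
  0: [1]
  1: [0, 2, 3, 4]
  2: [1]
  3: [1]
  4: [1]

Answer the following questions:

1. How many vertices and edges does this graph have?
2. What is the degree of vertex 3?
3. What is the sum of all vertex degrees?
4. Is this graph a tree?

Count: 5 vertices, 4 edges.
Vertex 3 has neighbors [1], degree = 1.
Handshaking lemma: 2 * 4 = 8.
A graph is a tree iff it is connected and has exactly n-1 edges. This graph is connected (all 5 vertices in one component) and has 5-1 = 4 edges. It is a tree.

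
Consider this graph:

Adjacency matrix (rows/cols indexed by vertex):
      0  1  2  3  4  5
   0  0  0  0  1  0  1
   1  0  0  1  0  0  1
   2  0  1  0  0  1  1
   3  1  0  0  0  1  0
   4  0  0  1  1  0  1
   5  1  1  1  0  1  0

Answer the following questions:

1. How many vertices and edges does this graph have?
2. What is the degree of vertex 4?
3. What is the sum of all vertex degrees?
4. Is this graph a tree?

Count: 6 vertices, 8 edges.
Vertex 4 has neighbors [2, 3, 5], degree = 3.
Handshaking lemma: 2 * 8 = 16.
A tree on 6 vertices has 5 edges. This graph has 8 edges (3 extra). Not a tree.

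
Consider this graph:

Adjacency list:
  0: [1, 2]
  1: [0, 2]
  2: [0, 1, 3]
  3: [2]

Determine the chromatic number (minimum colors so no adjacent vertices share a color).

The graph has a maximum clique of size 3 (lower bound on chromatic number).
A valid 3-coloring: {0: 1, 1: 2, 2: 0, 3: 1}.
Chromatic number = 3.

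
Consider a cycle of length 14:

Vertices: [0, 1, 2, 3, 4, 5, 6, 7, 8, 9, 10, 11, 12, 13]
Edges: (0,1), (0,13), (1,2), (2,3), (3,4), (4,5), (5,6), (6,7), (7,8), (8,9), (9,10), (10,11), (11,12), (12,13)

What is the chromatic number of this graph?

This is an even cycle (C_14). Even cycles are bipartite.
Chromatic number = 2.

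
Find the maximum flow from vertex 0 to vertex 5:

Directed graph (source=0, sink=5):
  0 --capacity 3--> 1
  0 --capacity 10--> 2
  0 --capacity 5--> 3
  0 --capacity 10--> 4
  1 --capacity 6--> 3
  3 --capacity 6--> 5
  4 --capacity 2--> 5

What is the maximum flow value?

Computing max flow:
  Flow on (0->1): 3/3
  Flow on (0->3): 3/5
  Flow on (0->4): 2/10
  Flow on (1->3): 3/6
  Flow on (3->5): 6/6
  Flow on (4->5): 2/2
Maximum flow = 8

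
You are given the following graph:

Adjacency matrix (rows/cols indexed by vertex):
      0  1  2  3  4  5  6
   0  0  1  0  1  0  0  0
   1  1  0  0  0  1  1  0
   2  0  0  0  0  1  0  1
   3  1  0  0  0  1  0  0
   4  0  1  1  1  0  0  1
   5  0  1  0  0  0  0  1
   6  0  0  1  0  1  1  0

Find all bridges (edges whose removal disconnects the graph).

No bridges found. The graph is 2-edge-connected (no single edge removal disconnects it).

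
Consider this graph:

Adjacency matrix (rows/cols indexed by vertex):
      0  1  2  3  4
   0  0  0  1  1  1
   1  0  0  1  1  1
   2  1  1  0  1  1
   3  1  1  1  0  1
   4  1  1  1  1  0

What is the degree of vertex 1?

Vertex 1 has neighbors [2, 3, 4], so deg(1) = 3.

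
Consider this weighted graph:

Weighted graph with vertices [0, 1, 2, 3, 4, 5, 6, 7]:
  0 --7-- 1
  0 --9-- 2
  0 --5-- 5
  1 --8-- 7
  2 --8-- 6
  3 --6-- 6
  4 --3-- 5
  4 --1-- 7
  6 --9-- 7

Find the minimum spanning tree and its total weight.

Applying Kruskal's algorithm (sort edges by weight, add if no cycle):
  Add (4,7) w=1
  Add (4,5) w=3
  Add (0,5) w=5
  Add (3,6) w=6
  Add (0,1) w=7
  Skip (1,7) w=8 (creates cycle)
  Add (2,6) w=8
  Add (0,2) w=9
  Skip (6,7) w=9 (creates cycle)
MST weight = 39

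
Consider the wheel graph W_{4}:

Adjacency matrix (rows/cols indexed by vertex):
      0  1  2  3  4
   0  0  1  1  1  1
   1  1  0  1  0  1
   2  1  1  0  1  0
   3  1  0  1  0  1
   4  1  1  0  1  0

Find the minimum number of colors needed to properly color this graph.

W_{4} = C_{4} plus a hub adjacent to every cycle vertex.
The outer cycle needs 2 colors (even cycle); the hub is adjacent to all of them so needs a fresh color.
Chromatic number = 2 + 1 = 3.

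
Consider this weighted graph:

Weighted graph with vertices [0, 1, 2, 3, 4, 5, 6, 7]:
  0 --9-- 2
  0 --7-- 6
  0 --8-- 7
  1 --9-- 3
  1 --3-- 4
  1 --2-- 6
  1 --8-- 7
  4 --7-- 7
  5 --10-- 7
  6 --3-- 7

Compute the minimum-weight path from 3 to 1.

Using Dijkstra's algorithm from vertex 3:
Shortest path: 3 -> 1
Total weight: 9 = 9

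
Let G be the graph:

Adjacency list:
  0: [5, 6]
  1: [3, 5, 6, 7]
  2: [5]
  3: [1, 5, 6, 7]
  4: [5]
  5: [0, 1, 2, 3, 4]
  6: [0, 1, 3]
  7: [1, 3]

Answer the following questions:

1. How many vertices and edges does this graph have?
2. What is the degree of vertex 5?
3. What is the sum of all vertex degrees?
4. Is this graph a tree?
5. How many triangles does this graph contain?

Count: 8 vertices, 11 edges.
Vertex 5 has neighbors [0, 1, 2, 3, 4], degree = 5.
Handshaking lemma: 2 * 11 = 22.
A tree on 8 vertices has 7 edges. This graph has 11 edges (4 extra). Not a tree.
Number of triangles = 3.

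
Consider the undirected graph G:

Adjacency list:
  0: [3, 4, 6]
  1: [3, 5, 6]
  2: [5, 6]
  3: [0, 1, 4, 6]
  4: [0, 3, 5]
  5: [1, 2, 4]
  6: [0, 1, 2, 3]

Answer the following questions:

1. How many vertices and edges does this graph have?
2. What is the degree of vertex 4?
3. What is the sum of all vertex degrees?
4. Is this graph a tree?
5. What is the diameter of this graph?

Count: 7 vertices, 11 edges.
Vertex 4 has neighbors [0, 3, 5], degree = 3.
Handshaking lemma: 2 * 11 = 22.
A tree on 7 vertices has 6 edges. This graph has 11 edges (5 extra). Not a tree.
Diameter (longest shortest path) = 2.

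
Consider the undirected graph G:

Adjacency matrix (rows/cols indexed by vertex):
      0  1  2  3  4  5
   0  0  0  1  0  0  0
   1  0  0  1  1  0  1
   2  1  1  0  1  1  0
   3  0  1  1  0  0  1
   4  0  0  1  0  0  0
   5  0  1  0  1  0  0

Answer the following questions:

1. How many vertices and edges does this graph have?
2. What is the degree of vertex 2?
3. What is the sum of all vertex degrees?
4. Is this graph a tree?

Count: 6 vertices, 7 edges.
Vertex 2 has neighbors [0, 1, 3, 4], degree = 4.
Handshaking lemma: 2 * 7 = 14.
A tree on 6 vertices has 5 edges. This graph has 7 edges (2 extra). Not a tree.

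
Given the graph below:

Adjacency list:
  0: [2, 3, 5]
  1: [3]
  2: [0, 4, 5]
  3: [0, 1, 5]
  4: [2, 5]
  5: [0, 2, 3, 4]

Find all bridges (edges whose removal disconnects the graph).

A bridge is an edge whose removal increases the number of connected components.
Bridges found: (1,3)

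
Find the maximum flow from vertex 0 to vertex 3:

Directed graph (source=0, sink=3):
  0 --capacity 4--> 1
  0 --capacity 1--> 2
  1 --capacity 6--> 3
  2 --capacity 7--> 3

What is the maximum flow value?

Computing max flow:
  Flow on (0->1): 4/4
  Flow on (0->2): 1/1
  Flow on (1->3): 4/6
  Flow on (2->3): 1/7
Maximum flow = 5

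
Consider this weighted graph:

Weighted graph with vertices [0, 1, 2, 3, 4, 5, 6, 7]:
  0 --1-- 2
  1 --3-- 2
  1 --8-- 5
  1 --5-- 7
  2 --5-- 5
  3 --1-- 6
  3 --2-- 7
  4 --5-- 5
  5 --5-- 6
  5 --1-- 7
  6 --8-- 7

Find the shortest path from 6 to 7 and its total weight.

Using Dijkstra's algorithm from vertex 6:
Shortest path: 6 -> 3 -> 7
Total weight: 1 + 2 = 3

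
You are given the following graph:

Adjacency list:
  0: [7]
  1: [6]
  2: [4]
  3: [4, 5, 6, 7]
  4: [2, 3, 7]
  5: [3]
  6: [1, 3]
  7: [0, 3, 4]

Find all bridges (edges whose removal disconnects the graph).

A bridge is an edge whose removal increases the number of connected components.
Bridges found: (0,7), (1,6), (2,4), (3,5), (3,6)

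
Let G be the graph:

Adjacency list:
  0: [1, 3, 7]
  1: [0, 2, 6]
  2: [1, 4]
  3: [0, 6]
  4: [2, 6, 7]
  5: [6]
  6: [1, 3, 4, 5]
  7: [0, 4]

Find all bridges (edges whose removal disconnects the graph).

A bridge is an edge whose removal increases the number of connected components.
Bridges found: (5,6)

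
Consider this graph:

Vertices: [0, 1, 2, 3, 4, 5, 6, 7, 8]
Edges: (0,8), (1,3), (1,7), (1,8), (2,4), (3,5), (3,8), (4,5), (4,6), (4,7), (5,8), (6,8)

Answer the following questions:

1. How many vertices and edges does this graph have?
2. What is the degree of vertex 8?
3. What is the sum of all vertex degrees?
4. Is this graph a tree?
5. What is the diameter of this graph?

Count: 9 vertices, 12 edges.
Vertex 8 has neighbors [0, 1, 3, 5, 6], degree = 5.
Handshaking lemma: 2 * 12 = 24.
A tree on 9 vertices has 8 edges. This graph has 12 edges (4 extra). Not a tree.
Diameter (longest shortest path) = 4.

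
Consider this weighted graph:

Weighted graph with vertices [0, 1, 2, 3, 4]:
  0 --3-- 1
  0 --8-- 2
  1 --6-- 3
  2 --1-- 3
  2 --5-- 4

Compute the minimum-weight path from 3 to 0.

Using Dijkstra's algorithm from vertex 3:
Shortest path: 3 -> 2 -> 0
Total weight: 1 + 8 = 9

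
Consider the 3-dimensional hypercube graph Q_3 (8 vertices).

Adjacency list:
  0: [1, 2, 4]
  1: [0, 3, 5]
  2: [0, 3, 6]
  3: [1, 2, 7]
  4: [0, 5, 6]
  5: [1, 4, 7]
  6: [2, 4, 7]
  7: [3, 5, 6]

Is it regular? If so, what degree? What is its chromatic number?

In Q_3, every vertex has exactly 3 neighbors (flip one of 3 bits), so it is 3-regular.
Q_3 is bipartite (partition by bit-parity), so chromatic number = 2.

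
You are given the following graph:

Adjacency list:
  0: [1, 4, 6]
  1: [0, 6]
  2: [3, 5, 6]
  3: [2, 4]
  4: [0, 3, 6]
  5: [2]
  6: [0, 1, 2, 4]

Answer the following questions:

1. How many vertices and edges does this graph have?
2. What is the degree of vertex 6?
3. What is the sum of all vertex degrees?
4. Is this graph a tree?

Count: 7 vertices, 9 edges.
Vertex 6 has neighbors [0, 1, 2, 4], degree = 4.
Handshaking lemma: 2 * 9 = 18.
A tree on 7 vertices has 6 edges. This graph has 9 edges (3 extra). Not a tree.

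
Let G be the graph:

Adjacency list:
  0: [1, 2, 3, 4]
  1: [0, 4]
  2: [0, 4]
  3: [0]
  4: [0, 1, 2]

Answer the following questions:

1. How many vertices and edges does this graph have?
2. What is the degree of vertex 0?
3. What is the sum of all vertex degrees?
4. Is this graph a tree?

Count: 5 vertices, 6 edges.
Vertex 0 has neighbors [1, 2, 3, 4], degree = 4.
Handshaking lemma: 2 * 6 = 12.
A tree on 5 vertices has 4 edges. This graph has 6 edges (2 extra). Not a tree.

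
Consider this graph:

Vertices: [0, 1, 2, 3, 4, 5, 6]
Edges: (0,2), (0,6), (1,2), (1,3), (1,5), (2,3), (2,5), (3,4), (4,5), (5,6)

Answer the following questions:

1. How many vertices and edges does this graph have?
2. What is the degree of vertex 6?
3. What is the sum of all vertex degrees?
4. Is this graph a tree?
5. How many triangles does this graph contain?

Count: 7 vertices, 10 edges.
Vertex 6 has neighbors [0, 5], degree = 2.
Handshaking lemma: 2 * 10 = 20.
A tree on 7 vertices has 6 edges. This graph has 10 edges (4 extra). Not a tree.
Number of triangles = 2.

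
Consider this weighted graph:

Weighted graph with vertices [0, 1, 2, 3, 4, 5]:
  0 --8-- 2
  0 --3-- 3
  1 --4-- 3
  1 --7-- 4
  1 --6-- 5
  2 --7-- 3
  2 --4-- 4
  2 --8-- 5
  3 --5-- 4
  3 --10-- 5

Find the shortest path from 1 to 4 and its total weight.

Using Dijkstra's algorithm from vertex 1:
Shortest path: 1 -> 4
Total weight: 7 = 7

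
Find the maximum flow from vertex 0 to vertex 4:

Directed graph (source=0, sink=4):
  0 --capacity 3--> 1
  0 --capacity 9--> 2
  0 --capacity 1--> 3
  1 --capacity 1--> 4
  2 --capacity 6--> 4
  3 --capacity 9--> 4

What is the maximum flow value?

Computing max flow:
  Flow on (0->1): 1/3
  Flow on (0->2): 6/9
  Flow on (0->3): 1/1
  Flow on (1->4): 1/1
  Flow on (2->4): 6/6
  Flow on (3->4): 1/9
Maximum flow = 8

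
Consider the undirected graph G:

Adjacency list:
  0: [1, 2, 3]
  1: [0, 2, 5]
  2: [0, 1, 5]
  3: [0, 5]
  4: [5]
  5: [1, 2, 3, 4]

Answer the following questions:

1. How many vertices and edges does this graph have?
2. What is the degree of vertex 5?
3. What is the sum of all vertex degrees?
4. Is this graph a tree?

Count: 6 vertices, 8 edges.
Vertex 5 has neighbors [1, 2, 3, 4], degree = 4.
Handshaking lemma: 2 * 8 = 16.
A tree on 6 vertices has 5 edges. This graph has 8 edges (3 extra). Not a tree.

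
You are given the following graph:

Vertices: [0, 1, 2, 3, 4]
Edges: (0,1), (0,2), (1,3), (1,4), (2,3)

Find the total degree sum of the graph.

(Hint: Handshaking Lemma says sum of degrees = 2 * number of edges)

Count edges: 5 edges.
By Handshaking Lemma: sum of degrees = 2 * 5 = 10.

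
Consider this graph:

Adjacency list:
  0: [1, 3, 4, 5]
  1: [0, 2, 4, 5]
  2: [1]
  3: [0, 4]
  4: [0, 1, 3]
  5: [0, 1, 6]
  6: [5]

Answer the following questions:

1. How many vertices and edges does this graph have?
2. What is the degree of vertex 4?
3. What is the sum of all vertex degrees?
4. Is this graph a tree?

Count: 7 vertices, 9 edges.
Vertex 4 has neighbors [0, 1, 3], degree = 3.
Handshaking lemma: 2 * 9 = 18.
A tree on 7 vertices has 6 edges. This graph has 9 edges (3 extra). Not a tree.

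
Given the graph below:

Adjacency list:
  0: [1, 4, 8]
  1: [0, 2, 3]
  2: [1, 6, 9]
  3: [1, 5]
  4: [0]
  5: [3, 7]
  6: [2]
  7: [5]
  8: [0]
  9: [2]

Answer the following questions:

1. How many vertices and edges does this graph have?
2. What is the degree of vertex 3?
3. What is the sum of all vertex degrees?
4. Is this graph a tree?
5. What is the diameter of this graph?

Count: 10 vertices, 9 edges.
Vertex 3 has neighbors [1, 5], degree = 2.
Handshaking lemma: 2 * 9 = 18.
A graph is a tree iff it is connected and has exactly n-1 edges. This graph is connected (all 10 vertices in one component) and has 10-1 = 9 edges. It is a tree.
Diameter (longest shortest path) = 5.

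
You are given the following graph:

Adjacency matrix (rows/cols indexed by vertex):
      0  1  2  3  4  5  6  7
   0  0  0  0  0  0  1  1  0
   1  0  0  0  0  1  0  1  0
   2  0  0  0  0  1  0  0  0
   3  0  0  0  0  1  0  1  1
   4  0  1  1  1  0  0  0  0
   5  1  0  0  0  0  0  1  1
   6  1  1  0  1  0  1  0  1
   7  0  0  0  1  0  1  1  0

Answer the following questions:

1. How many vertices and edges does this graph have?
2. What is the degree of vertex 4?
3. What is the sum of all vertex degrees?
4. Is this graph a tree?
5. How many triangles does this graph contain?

Count: 8 vertices, 11 edges.
Vertex 4 has neighbors [1, 2, 3], degree = 3.
Handshaking lemma: 2 * 11 = 22.
A tree on 8 vertices has 7 edges. This graph has 11 edges (4 extra). Not a tree.
Number of triangles = 3.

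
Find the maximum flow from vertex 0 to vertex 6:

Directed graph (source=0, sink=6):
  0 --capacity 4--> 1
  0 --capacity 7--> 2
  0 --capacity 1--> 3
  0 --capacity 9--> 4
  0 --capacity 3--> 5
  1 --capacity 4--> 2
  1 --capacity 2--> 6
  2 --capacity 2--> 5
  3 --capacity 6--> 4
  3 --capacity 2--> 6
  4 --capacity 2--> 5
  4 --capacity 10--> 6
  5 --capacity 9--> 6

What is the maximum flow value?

Computing max flow:
  Flow on (0->1): 2/4
  Flow on (0->2): 2/7
  Flow on (0->3): 1/1
  Flow on (0->4): 9/9
  Flow on (0->5): 3/3
  Flow on (1->6): 2/2
  Flow on (2->5): 2/2
  Flow on (3->6): 1/2
  Flow on (4->6): 9/10
  Flow on (5->6): 5/9
Maximum flow = 17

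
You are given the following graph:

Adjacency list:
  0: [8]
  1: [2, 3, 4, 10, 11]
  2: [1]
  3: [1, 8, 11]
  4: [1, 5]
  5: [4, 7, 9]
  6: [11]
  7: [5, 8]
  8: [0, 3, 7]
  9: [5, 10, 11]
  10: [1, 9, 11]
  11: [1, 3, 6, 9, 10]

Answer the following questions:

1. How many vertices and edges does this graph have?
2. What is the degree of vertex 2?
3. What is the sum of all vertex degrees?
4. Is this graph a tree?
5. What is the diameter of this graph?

Count: 12 vertices, 16 edges.
Vertex 2 has neighbors [1], degree = 1.
Handshaking lemma: 2 * 16 = 32.
A tree on 12 vertices has 11 edges. This graph has 16 edges (5 extra). Not a tree.
Diameter (longest shortest path) = 4.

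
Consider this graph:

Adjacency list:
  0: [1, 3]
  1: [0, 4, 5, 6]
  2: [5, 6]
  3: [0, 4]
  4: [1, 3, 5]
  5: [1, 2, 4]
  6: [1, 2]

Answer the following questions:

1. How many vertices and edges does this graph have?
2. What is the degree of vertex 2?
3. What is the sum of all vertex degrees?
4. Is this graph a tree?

Count: 7 vertices, 9 edges.
Vertex 2 has neighbors [5, 6], degree = 2.
Handshaking lemma: 2 * 9 = 18.
A tree on 7 vertices has 6 edges. This graph has 9 edges (3 extra). Not a tree.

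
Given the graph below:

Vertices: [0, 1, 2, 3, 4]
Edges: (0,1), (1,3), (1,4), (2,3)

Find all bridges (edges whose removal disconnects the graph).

A bridge is an edge whose removal increases the number of connected components.
Bridges found: (0,1), (1,3), (1,4), (2,3)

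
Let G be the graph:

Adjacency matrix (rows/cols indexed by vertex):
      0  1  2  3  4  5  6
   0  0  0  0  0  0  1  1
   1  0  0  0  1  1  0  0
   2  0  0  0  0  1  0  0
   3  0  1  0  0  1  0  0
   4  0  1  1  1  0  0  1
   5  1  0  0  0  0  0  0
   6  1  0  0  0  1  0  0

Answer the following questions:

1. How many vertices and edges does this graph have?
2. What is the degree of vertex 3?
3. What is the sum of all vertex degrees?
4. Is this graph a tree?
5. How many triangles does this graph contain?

Count: 7 vertices, 7 edges.
Vertex 3 has neighbors [1, 4], degree = 2.
Handshaking lemma: 2 * 7 = 14.
A tree on 7 vertices has 6 edges. This graph has 7 edges (1 extra). Not a tree.
Number of triangles = 1.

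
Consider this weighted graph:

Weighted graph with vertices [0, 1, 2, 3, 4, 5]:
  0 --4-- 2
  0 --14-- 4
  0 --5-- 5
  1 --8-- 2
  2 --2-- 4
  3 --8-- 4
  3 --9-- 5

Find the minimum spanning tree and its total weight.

Applying Kruskal's algorithm (sort edges by weight, add if no cycle):
  Add (2,4) w=2
  Add (0,2) w=4
  Add (0,5) w=5
  Add (1,2) w=8
  Add (3,4) w=8
  Skip (3,5) w=9 (creates cycle)
  Skip (0,4) w=14 (creates cycle)
MST weight = 27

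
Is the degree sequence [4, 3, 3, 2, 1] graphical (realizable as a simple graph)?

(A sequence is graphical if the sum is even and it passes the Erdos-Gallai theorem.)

Sum of degrees = 13. Sum is odd, so the sequence is NOT graphical.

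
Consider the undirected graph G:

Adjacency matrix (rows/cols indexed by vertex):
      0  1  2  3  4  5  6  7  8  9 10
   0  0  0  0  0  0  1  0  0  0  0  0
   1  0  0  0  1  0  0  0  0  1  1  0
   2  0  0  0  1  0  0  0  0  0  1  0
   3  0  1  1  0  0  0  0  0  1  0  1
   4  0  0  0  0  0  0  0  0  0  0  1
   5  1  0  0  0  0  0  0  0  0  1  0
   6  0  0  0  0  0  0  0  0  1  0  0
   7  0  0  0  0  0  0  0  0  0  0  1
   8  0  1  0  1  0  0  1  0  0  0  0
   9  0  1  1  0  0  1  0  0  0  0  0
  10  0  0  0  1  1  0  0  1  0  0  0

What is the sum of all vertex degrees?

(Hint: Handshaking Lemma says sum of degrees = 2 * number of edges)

Count edges: 12 edges.
By Handshaking Lemma: sum of degrees = 2 * 12 = 24.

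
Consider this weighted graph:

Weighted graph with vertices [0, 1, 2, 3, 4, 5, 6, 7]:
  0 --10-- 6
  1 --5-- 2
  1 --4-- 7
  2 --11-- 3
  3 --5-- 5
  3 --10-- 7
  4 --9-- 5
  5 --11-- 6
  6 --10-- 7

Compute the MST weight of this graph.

Applying Kruskal's algorithm (sort edges by weight, add if no cycle):
  Add (1,7) w=4
  Add (1,2) w=5
  Add (3,5) w=5
  Add (4,5) w=9
  Add (0,6) w=10
  Add (3,7) w=10
  Add (6,7) w=10
  Skip (2,3) w=11 (creates cycle)
  Skip (5,6) w=11 (creates cycle)
MST weight = 53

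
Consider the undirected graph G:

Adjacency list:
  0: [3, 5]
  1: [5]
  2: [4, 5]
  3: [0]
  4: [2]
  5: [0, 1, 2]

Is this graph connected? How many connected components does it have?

Checking connectivity: the graph has 1 connected component(s).
All vertices are reachable from each other. The graph IS connected.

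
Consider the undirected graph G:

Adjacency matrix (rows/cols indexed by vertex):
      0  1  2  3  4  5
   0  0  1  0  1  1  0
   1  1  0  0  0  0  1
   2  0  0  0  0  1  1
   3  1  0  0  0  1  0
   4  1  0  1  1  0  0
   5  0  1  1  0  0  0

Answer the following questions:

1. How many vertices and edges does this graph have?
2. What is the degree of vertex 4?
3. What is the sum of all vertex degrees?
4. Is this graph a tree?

Count: 6 vertices, 7 edges.
Vertex 4 has neighbors [0, 2, 3], degree = 3.
Handshaking lemma: 2 * 7 = 14.
A tree on 6 vertices has 5 edges. This graph has 7 edges (2 extra). Not a tree.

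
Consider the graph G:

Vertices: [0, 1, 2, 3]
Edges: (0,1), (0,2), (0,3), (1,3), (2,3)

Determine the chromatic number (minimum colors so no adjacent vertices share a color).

The graph has a maximum clique of size 3 (lower bound on chromatic number).
A valid 3-coloring: {0: 0, 1: 2, 2: 2, 3: 1}.
Chromatic number = 3.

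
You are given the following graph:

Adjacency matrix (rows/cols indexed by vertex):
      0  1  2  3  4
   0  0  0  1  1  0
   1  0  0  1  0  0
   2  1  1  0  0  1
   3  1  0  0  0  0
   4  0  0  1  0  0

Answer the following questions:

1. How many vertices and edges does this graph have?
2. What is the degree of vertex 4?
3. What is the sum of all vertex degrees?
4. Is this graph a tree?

Count: 5 vertices, 4 edges.
Vertex 4 has neighbors [2], degree = 1.
Handshaking lemma: 2 * 4 = 8.
A graph is a tree iff it is connected and has exactly n-1 edges. This graph is connected (all 5 vertices in one component) and has 5-1 = 4 edges. It is a tree.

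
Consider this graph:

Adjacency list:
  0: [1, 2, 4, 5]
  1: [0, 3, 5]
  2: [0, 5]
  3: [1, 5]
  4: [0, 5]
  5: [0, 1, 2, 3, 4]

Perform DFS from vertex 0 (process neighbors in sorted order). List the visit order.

DFS from vertex 0 (neighbors processed in ascending order):
Visit order: 0, 1, 3, 5, 2, 4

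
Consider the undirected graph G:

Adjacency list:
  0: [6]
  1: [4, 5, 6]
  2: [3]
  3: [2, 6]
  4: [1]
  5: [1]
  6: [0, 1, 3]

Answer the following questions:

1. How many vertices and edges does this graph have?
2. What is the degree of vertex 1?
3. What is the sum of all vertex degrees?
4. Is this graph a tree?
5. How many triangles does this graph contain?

Count: 7 vertices, 6 edges.
Vertex 1 has neighbors [4, 5, 6], degree = 3.
Handshaking lemma: 2 * 6 = 12.
A graph is a tree iff it is connected and has exactly n-1 edges. This graph is connected (all 7 vertices in one component) and has 7-1 = 6 edges. It is a tree.
Number of triangles = 0.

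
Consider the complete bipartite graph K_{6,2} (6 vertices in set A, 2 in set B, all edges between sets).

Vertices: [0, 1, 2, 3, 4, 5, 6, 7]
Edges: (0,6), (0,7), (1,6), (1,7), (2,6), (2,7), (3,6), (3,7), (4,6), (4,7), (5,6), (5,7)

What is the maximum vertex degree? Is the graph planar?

Set-A vertices have degree 2; set-B vertices have degree 6. Maximum degree = max(6,2) = 6.
min(6,2) <= 2, so K_{6,2} avoids a K_{3,3} subdivision and is planar.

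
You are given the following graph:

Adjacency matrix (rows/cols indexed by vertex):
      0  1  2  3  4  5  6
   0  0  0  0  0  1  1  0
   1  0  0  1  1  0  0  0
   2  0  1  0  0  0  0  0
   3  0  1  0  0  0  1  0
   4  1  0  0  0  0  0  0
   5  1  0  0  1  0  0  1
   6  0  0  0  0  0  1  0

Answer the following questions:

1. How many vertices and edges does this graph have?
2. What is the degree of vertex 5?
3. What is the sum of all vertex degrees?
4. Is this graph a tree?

Count: 7 vertices, 6 edges.
Vertex 5 has neighbors [0, 3, 6], degree = 3.
Handshaking lemma: 2 * 6 = 12.
A graph is a tree iff it is connected and has exactly n-1 edges. This graph is connected (all 7 vertices in one component) and has 7-1 = 6 edges. It is a tree.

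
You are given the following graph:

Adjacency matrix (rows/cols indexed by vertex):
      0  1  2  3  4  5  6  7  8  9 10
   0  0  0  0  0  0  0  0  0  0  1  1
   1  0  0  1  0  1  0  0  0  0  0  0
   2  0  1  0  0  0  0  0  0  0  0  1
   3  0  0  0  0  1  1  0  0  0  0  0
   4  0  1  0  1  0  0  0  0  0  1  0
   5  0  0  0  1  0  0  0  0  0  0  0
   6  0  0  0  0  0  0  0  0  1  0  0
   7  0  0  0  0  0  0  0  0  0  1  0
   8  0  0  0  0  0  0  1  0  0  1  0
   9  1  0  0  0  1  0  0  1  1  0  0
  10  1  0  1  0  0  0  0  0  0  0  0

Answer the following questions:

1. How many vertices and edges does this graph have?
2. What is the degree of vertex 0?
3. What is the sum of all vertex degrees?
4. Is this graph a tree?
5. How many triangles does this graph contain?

Count: 11 vertices, 11 edges.
Vertex 0 has neighbors [9, 10], degree = 2.
Handshaking lemma: 2 * 11 = 22.
A tree on 11 vertices has 10 edges. This graph has 11 edges (1 extra). Not a tree.
Number of triangles = 0.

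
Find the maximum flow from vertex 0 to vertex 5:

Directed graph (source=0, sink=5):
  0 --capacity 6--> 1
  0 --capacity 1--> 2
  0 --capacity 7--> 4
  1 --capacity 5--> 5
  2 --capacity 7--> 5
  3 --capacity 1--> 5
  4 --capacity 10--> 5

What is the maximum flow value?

Computing max flow:
  Flow on (0->1): 5/6
  Flow on (0->2): 1/1
  Flow on (0->4): 7/7
  Flow on (1->5): 5/5
  Flow on (2->5): 1/7
  Flow on (4->5): 7/10
Maximum flow = 13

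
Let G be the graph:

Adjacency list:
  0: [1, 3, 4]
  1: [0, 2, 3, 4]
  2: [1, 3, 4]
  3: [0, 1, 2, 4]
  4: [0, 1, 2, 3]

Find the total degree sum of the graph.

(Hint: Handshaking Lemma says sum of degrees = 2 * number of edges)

Count edges: 9 edges.
By Handshaking Lemma: sum of degrees = 2 * 9 = 18.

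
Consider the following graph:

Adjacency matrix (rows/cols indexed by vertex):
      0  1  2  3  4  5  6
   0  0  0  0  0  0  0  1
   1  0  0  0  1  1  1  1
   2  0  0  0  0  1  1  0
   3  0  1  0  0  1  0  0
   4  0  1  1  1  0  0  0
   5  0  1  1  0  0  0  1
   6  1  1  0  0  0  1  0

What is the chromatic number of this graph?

The graph has a maximum clique of size 3 (lower bound on chromatic number).
A valid 3-coloring: {0: 0, 1: 0, 2: 0, 3: 2, 4: 1, 5: 1, 6: 2}.
Chromatic number = 3.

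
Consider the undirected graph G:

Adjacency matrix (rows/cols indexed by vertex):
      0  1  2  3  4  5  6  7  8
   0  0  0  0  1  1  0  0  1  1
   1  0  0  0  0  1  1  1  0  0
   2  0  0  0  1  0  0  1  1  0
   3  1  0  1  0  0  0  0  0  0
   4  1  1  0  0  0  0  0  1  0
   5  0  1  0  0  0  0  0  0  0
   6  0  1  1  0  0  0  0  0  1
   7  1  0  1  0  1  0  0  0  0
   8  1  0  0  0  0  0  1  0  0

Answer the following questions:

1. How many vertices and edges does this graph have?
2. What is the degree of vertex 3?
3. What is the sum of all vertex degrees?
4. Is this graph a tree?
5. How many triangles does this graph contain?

Count: 9 vertices, 12 edges.
Vertex 3 has neighbors [0, 2], degree = 2.
Handshaking lemma: 2 * 12 = 24.
A tree on 9 vertices has 8 edges. This graph has 12 edges (4 extra). Not a tree.
Number of triangles = 1.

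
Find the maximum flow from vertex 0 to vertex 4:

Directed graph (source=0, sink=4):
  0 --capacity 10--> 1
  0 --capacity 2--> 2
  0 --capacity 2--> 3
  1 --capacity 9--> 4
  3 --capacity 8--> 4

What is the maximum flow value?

Computing max flow:
  Flow on (0->1): 9/10
  Flow on (0->3): 2/2
  Flow on (1->4): 9/9
  Flow on (3->4): 2/8
Maximum flow = 11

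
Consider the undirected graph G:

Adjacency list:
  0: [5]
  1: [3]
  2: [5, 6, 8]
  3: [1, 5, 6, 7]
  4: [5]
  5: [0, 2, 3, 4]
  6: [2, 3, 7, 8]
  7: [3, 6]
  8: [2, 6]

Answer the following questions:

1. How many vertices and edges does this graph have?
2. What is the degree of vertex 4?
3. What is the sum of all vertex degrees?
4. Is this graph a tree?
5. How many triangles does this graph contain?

Count: 9 vertices, 11 edges.
Vertex 4 has neighbors [5], degree = 1.
Handshaking lemma: 2 * 11 = 22.
A tree on 9 vertices has 8 edges. This graph has 11 edges (3 extra). Not a tree.
Number of triangles = 2.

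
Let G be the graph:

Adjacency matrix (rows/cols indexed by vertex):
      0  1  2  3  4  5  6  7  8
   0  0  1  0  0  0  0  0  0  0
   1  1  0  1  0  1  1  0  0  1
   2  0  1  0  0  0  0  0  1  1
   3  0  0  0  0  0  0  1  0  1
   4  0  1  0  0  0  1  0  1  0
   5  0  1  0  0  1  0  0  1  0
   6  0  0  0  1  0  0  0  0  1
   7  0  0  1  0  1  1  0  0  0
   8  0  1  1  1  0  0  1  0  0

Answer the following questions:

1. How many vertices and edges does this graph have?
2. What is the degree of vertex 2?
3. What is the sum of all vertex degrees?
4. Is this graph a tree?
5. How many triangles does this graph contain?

Count: 9 vertices, 13 edges.
Vertex 2 has neighbors [1, 7, 8], degree = 3.
Handshaking lemma: 2 * 13 = 26.
A tree on 9 vertices has 8 edges. This graph has 13 edges (5 extra). Not a tree.
Number of triangles = 4.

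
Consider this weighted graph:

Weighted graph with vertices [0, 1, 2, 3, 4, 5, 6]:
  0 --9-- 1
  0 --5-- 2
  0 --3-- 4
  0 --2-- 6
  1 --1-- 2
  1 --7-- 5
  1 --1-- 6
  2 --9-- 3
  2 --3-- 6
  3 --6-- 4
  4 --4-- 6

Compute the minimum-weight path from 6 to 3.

Using Dijkstra's algorithm from vertex 6:
Shortest path: 6 -> 4 -> 3
Total weight: 4 + 6 = 10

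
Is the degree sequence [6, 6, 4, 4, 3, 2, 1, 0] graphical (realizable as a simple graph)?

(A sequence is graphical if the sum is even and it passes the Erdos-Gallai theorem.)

Sum of degrees = 26. Sum is even but fails Erdos-Gallai. The sequence is NOT graphical.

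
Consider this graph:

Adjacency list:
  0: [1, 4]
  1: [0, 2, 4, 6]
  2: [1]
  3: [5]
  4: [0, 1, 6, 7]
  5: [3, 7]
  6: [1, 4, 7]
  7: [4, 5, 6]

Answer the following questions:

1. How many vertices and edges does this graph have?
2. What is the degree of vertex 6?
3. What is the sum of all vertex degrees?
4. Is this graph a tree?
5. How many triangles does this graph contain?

Count: 8 vertices, 10 edges.
Vertex 6 has neighbors [1, 4, 7], degree = 3.
Handshaking lemma: 2 * 10 = 20.
A tree on 8 vertices has 7 edges. This graph has 10 edges (3 extra). Not a tree.
Number of triangles = 3.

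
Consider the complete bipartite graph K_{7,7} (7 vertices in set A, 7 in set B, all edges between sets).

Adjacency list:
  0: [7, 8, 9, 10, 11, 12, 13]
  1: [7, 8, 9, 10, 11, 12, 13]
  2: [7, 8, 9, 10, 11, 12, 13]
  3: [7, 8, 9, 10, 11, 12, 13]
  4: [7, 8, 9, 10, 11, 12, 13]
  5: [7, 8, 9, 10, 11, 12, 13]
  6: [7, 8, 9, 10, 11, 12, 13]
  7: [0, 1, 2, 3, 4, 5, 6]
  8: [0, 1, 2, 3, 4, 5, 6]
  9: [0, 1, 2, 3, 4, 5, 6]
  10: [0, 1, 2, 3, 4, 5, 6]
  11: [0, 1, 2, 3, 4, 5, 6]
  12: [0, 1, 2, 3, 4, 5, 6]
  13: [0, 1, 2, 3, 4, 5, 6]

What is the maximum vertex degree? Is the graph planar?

Set-A vertices have degree 7; set-B vertices have degree 7. Maximum degree = max(7,7) = 7.
K_{7,7} contains K_{3,3} as a subgraph (since both sides have >= 3 vertices); by Kuratowski's theorem it is not planar.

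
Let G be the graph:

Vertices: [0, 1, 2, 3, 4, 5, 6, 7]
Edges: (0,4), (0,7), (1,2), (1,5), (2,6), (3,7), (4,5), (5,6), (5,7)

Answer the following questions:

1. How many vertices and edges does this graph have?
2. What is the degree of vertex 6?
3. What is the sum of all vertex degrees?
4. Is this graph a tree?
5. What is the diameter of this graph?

Count: 8 vertices, 9 edges.
Vertex 6 has neighbors [2, 5], degree = 2.
Handshaking lemma: 2 * 9 = 18.
A tree on 8 vertices has 7 edges. This graph has 9 edges (2 extra). Not a tree.
Diameter (longest shortest path) = 4.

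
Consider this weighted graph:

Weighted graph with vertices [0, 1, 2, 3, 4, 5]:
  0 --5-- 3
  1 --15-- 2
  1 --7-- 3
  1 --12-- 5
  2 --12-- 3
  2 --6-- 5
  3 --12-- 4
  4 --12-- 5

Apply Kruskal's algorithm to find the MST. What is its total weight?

Applying Kruskal's algorithm (sort edges by weight, add if no cycle):
  Add (0,3) w=5
  Add (2,5) w=6
  Add (1,3) w=7
  Add (1,5) w=12
  Skip (2,3) w=12 (creates cycle)
  Add (3,4) w=12
  Skip (4,5) w=12 (creates cycle)
  Skip (1,2) w=15 (creates cycle)
MST weight = 42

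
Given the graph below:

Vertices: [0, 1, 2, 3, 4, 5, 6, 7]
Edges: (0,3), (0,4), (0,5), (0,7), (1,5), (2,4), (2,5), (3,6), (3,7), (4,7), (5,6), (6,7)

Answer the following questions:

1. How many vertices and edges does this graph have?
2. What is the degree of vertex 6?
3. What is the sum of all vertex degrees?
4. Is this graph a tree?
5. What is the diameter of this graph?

Count: 8 vertices, 12 edges.
Vertex 6 has neighbors [3, 5, 7], degree = 3.
Handshaking lemma: 2 * 12 = 24.
A tree on 8 vertices has 7 edges. This graph has 12 edges (5 extra). Not a tree.
Diameter (longest shortest path) = 3.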